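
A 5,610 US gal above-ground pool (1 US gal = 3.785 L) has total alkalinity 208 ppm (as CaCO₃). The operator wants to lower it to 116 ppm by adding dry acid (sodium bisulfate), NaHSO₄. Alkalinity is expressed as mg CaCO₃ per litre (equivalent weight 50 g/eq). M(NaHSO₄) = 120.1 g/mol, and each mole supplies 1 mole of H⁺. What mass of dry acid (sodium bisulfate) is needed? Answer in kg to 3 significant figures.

Volume: 5,610 US gal × 3.785 L/gal = 21,234 L.
Alkalinity to neutralize: (208 − 116) = 92 mg/L as CaCO₃ × 21,234 L = 1954 g as CaCO₃.
Equivalents of H⁺ required: 1954 ÷ 50 g/eq = 39.07 eq = 39.07 mol NaHSO₄.
Mass of NaHSO₄: 39.07 × 120.1 = 4692 g.

4.69 kg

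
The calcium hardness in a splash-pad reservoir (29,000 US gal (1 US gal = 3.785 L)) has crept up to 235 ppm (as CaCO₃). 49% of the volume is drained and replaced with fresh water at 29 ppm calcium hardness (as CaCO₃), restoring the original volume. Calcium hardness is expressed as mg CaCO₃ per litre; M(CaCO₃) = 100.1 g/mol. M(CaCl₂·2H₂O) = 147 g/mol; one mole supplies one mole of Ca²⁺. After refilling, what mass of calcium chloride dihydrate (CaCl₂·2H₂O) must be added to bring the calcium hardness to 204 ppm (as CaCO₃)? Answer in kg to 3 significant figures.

11.3 kg

Volume: 29,000 US gal × 3.785 L/gal = 109,765 L.
After draining 49% and refilling: 235 × 0.51 + 29 × 0.49 = 134.06 ppm.
Deficit to target: 204 − 134.06 = 69.94 mg/L.
As CaCO₃: 69.94 mg/L × 109,765 L = 7677 g; ÷ 100.1 = 76.69 mol Ca²⁺.
Mass: 76.69 × 147 = 11,270 g.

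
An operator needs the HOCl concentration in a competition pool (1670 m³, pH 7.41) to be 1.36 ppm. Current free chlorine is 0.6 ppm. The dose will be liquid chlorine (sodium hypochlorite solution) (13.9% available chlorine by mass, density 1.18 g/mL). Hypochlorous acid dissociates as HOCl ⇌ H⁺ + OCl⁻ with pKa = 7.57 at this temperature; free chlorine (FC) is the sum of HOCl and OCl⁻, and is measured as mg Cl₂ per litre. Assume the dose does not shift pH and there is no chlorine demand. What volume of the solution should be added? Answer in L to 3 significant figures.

17.3 L

Volume: 1670 m³ = 1,670,000 L.
[OCl⁻]/[HOCl] = 10^(pH − pKa) = 10^(7.41 − 7.57) = 0.6918; fraction as HOCl = 1/(1 + 0.6918) = 0.5911.
Free chlorine required for 1.36 ppm HOCl: 1.36 / 0.5911 = 2.301 ppm.
FC to add: 2.301 − 0.6 = 1.701 mg/L as Cl₂.
Cl₂ equivalent: 1.701 mg/L × 1,670,000 L = 2840 g.
Product at 13.9% available Cl: 2840 / 0.139 = 20,440 g.
Volume: 20,440 g ÷ 1.18 g/mL = 17,320 mL.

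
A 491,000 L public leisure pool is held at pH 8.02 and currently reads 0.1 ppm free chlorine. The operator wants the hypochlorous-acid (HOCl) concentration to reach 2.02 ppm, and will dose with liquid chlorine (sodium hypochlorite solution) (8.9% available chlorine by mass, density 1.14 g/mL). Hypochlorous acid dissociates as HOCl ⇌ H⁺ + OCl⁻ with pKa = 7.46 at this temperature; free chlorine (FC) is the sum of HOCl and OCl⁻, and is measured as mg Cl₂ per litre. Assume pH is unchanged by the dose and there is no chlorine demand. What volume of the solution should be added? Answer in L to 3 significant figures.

[OCl⁻]/[HOCl] = 10^(pH − pKa) = 10^(8.02 − 7.46) = 3.631; fraction as HOCl = 1/(1 + 3.631) = 0.2159.
Free chlorine required for 2.02 ppm HOCl: 2.02 / 0.2159 = 9.354 ppm.
FC to add: 9.354 − 0.1 = 9.254 mg/L as Cl₂.
Cl₂ equivalent: 9.254 mg/L × 491,000 L = 4544 g.
Product at 8.9% available Cl: 4544 / 0.089 = 51,050 g.
Volume: 51,050 g ÷ 1.14 g/mL = 44,780 mL.

44.8 L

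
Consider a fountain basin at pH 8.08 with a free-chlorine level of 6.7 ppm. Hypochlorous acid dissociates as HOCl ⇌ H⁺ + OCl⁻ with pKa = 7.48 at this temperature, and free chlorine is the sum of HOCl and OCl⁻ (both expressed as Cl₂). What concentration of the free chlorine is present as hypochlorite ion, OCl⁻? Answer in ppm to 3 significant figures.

[OCl⁻]/[HOCl] = 10^(pH − pKa) = 10^(8.08 − 7.48) = 10^0.60 = 3.981.
Fraction as HOCl = 1 / (1 + 3.981) = 0.2008.
OCl⁻ = (1 − 0.2008) × 6.7 ppm = 5.355 ppm.

5.35 ppm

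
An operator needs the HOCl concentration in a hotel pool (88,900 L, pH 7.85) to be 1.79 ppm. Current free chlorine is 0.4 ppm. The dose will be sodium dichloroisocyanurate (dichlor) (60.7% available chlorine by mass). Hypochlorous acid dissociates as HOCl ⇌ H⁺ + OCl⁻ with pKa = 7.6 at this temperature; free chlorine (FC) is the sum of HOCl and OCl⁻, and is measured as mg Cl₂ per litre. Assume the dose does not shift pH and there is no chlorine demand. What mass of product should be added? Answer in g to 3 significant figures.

670 g

[OCl⁻]/[HOCl] = 10^(pH − pKa) = 10^(7.85 − 7.6) = 1.778; fraction as HOCl = 1/(1 + 1.778) = 0.3599.
Free chlorine required for 1.79 ppm HOCl: 1.79 / 0.3599 = 4.973 ppm.
FC to add: 4.973 − 0.4 = 4.573 mg/L as Cl₂.
Cl₂ equivalent: 4.573 mg/L × 88,900 L = 406.6 g.
Product at 60.7% available Cl: 406.6 / 0.607 = 669.8 g.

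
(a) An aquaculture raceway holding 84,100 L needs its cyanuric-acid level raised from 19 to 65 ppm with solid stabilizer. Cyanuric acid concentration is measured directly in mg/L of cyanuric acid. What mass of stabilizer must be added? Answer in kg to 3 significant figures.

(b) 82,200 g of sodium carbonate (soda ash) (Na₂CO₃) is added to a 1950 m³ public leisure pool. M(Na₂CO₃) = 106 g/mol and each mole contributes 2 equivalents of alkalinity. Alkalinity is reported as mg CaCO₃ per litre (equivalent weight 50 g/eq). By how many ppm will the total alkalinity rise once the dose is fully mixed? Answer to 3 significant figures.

(a) CYA to add: (65 − 19) = 46 mg/L × 84,100 L = 3869 g cyanuric acid.

(b) Volume: 1950 m³ = 1,950,000 L.
(b) Moles of Na₂CO₃: 82,200 g ÷ 106 g/mol = 775.5 mol → 1551 eq of alkalinity.
(b) As CaCO₃: 1551 eq × 50 g/eq = 77,550 g.
(b) Rise: 77,550 g / 1,950,000 L × 1000 = 39.77 mg/L.

(a) 3.87 kg; (b) 39.8 ppm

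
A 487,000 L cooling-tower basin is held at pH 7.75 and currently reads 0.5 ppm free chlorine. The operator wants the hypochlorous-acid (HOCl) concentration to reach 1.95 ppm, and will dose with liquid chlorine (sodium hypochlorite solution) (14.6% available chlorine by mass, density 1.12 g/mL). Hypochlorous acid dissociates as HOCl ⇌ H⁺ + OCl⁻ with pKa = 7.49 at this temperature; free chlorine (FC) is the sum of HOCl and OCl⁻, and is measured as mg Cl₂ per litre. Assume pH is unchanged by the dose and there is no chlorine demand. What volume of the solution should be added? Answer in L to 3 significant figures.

[OCl⁻]/[HOCl] = 10^(pH − pKa) = 10^(7.75 − 7.49) = 1.82; fraction as HOCl = 1/(1 + 1.82) = 0.3546.
Free chlorine required for 1.95 ppm HOCl: 1.95 / 0.3546 = 5.498 ppm.
FC to add: 5.498 − 0.5 = 4.998 mg/L as Cl₂.
Cl₂ equivalent: 4.998 mg/L × 487,000 L = 2434 g.
Product at 14.6% available Cl: 2434 / 0.146 = 16,670 g.
Volume: 16,670 g ÷ 1.12 g/mL = 14,890 mL.

14.9 L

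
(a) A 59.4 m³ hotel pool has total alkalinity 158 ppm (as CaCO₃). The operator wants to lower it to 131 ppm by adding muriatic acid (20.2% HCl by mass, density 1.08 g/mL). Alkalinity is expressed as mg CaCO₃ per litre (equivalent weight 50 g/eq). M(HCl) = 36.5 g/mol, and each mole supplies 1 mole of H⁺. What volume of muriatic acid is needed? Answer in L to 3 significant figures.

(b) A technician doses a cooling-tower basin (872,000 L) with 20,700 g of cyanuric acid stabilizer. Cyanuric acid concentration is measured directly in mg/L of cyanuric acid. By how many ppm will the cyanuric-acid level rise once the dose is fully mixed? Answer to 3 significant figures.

(a) Volume: 59.4 m³ = 59,400 L.
(a) Alkalinity to neutralize: (158 − 131) = 27 mg/L as CaCO₃ × 59,400 L = 1604 g as CaCO₃.
(a) Equivalents of H⁺ required: 1604 ÷ 50 g/eq = 32.08 eq = 32.08 mol HCl.
(a) Mass of HCl: 32.08 × 36.5 = 1171 g.
(a) Mass of 20.2% solution: 1171 / 0.202 = 5796 g.
(a) Volume: 5796 g ÷ 1.08 g/mL = 5367 mL.

(b) Rise: 20,700 g / 872,000 L × 1000 = 23.74 mg/L.

(a) 5.37 L; (b) 23.7 ppm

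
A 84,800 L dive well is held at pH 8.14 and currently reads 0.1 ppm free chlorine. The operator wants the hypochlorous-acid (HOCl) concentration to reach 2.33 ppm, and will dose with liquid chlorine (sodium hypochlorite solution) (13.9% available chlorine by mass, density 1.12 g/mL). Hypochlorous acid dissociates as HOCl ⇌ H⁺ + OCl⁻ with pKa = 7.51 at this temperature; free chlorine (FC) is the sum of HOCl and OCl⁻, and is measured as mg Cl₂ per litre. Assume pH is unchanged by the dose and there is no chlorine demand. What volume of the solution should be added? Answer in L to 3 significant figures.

[OCl⁻]/[HOCl] = 10^(pH − pKa) = 10^(8.14 − 7.51) = 4.266; fraction as HOCl = 1/(1 + 4.266) = 0.1899.
Free chlorine required for 2.33 ppm HOCl: 2.33 / 0.1899 = 12.27 ppm.
FC to add: 12.27 − 0.1 = 12.17 mg/L as Cl₂.
Cl₂ equivalent: 12.17 mg/L × 84,800 L = 1032 g.
Product at 13.9% available Cl: 1032 / 0.139 = 7424 g.
Volume: 7424 g ÷ 1.12 g/mL = 6629 mL.

6.63 L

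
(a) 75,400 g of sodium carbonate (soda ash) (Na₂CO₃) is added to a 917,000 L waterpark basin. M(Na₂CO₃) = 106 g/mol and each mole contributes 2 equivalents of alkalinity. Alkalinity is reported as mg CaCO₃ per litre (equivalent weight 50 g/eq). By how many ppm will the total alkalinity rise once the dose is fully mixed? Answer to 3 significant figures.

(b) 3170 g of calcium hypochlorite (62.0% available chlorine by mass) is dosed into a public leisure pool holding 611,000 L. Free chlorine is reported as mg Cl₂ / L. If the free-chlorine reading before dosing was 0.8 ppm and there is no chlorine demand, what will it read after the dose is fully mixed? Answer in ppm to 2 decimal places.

(a) Moles of Na₂CO₃: 75,400 g ÷ 106 g/mol = 711.3 mol → 1423 eq of alkalinity.
(a) As CaCO₃: 1423 eq × 50 g/eq = 71,130 g.
(a) Rise: 71,130 g / 917,000 L × 1000 = 77.57 mg/L.

(b) Available chlorine delivered: 3170 g × 0.62 = 1965 g as Cl₂.
(b) Concentration rise: 1965 g / 611,000 L = 3.217 mg/L = 3.22 ppm.
(b) Final FC: 0.8 + 3.22 = 4.02 ppm.

(a) 77.6 ppm; (b) 4.02 ppm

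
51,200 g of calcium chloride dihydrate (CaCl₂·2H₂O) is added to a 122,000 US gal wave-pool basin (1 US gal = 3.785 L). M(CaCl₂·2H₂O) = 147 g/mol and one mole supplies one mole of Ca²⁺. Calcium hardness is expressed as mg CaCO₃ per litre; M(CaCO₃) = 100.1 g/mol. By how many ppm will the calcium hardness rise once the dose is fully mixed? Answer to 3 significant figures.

Volume: 122,000 US gal × 3.785 L/gal = 461,770 L.
Moles of Ca²⁺: 51,200 g ÷ 147 g/mol = 348.3 mol.
As CaCO₃: 348.3 mol × 100.1 g/mol = 34,860 g.
Rise: 34,860 g / 461,770 L × 1000 = 75.5 mg/L.

75.5 ppm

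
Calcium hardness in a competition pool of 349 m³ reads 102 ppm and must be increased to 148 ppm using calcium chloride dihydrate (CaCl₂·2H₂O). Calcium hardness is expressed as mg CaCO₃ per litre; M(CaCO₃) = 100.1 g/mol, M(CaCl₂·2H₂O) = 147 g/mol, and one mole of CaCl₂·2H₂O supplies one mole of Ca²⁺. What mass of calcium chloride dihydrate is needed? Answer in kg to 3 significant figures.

Volume: 349 m³ = 349,000 L.
Hardness to add: (148 − 102) = 46 mg/L as CaCO₃ × 349,000 L = 16,050 g as CaCO₃.
Moles of Ca²⁺ (1 mol Ca²⁺ ≡ 1 mol CaCO₃): 16,050 / 100.1 g/mol = 160.4 mol.
Mass of CaCl₂·2H₂O: 160.4 × 147 = 23,580 g.

23.6 kg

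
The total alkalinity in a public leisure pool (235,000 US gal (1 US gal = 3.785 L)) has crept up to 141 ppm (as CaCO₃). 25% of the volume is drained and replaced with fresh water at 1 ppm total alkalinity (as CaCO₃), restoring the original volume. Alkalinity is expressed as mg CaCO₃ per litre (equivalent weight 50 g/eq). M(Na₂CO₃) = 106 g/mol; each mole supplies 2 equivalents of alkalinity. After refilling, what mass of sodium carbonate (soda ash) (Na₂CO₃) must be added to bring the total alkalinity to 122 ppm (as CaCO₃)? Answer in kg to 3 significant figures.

15.1 kg

Volume: 235,000 US gal × 3.785 L/gal = 889,475 L.
After draining 25% and refilling: 141 × 0.75 + 1 × 0.25 = 106 ppm.
Deficit to target: 122 − 106 = 16 mg/L.
As CaCO₃: 16 mg/L × 889,475 L = 14,230 g; ÷ 50 g/eq ÷ 2 = 142.3 mol Na₂CO₃.
Mass: 142.3 × 106 = 15,090 g.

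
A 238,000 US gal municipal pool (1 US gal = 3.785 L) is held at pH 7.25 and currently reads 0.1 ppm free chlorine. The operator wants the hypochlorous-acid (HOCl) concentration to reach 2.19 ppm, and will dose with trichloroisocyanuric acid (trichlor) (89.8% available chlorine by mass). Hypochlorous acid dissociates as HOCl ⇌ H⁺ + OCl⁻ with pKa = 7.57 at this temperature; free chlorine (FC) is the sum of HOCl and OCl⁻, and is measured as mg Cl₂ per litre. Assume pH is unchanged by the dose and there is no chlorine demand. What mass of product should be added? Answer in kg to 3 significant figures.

3.15 kg

Volume: 238,000 US gal × 3.785 L/gal = 900,830 L.
[OCl⁻]/[HOCl] = 10^(pH − pKa) = 10^(7.25 − 7.57) = 0.4786; fraction as HOCl = 1/(1 + 0.4786) = 0.6763.
Free chlorine required for 2.19 ppm HOCl: 2.19 / 0.6763 = 3.238 ppm.
FC to add: 3.238 − 0.1 = 3.138 mg/L as Cl₂.
Cl₂ equivalent: 3.138 mg/L × 900,830 L = 2827 g.
Product at 89.8% available Cl: 2827 / 0.898 = 3148 g.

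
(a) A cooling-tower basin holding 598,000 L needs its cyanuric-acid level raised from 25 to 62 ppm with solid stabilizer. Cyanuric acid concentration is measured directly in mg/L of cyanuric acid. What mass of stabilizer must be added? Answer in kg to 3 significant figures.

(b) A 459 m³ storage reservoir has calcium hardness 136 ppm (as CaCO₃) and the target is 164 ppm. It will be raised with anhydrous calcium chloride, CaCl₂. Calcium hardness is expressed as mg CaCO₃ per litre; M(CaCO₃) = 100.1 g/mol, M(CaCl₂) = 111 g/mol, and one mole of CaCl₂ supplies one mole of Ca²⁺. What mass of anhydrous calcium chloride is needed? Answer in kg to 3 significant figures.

(a) 22.1 kg; (b) 14.3 kg

(a) CYA to add: (62 − 25) = 37 mg/L × 598,000 L = 22,130 g cyanuric acid.

(b) Volume: 459 m³ = 459,000 L.
(b) Hardness to add: (164 − 136) = 28 mg/L as CaCO₃ × 459,000 L = 12,850 g as CaCO₃.
(b) Moles of Ca²⁺ (1 mol Ca²⁺ ≡ 1 mol CaCO₃): 12,850 / 100.1 g/mol = 128.4 mol.
(b) Mass of CaCl₂: 128.4 × 111 = 14,250 g.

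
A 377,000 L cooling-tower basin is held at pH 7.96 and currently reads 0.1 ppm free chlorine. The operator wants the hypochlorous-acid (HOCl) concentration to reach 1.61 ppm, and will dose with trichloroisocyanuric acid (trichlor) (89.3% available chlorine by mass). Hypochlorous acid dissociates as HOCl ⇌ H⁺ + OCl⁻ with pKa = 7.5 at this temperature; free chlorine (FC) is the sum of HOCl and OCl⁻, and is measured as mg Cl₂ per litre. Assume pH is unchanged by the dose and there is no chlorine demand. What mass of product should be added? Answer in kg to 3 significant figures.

[OCl⁻]/[HOCl] = 10^(pH − pKa) = 10^(7.96 − 7.5) = 2.884; fraction as HOCl = 1/(1 + 2.884) = 0.2575.
Free chlorine required for 1.61 ppm HOCl: 1.61 / 0.2575 = 6.253 ppm.
FC to add: 6.253 − 0.1 = 6.153 mg/L as Cl₂.
Cl₂ equivalent: 6.153 mg/L × 377,000 L = 2320 g.
Product at 89.3% available Cl: 2320 / 0.893 = 2598 g.

2.60 kg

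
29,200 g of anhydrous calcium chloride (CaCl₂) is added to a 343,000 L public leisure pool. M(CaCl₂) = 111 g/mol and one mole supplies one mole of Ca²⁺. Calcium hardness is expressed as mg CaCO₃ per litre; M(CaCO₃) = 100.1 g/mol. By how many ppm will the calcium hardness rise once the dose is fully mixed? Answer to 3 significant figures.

76.8 ppm

Moles of Ca²⁺: 29,200 g ÷ 111 g/mol = 263.1 mol.
As CaCO₃: 263.1 mol × 100.1 g/mol = 26,330 g.
Rise: 26,330 g / 343,000 L × 1000 = 76.77 mg/L.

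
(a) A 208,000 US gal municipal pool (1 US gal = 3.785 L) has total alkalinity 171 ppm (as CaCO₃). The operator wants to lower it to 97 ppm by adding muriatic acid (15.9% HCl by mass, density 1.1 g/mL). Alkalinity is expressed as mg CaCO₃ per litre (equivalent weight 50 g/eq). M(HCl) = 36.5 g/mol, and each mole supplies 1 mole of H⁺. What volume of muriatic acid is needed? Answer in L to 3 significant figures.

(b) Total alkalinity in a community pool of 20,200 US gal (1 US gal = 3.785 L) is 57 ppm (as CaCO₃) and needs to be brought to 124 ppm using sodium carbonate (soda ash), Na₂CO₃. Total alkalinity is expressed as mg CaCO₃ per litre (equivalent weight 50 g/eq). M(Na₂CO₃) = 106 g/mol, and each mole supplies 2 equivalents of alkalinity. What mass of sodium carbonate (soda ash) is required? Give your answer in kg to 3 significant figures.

(a) 243 L; (b) 5.43 kg

(a) Volume: 208,000 US gal × 3.785 L/gal = 787,280 L.
(a) Alkalinity to neutralize: (171 − 97) = 74 mg/L as CaCO₃ × 787,280 L = 58,260 g as CaCO₃.
(a) Equivalents of H⁺ required: 58,260 ÷ 50 g/eq = 1165 eq = 1165 mol HCl.
(a) Mass of HCl: 1165 × 36.5 = 42,530 g.
(a) Mass of 15.9% solution: 42,530 / 0.159 = 267,500 g.
(a) Volume: 267,500 g ÷ 1.1 g/mL = 243,200 mL.

(b) Volume: 20,200 US gal × 3.785 L/gal = 76,457 L.
(b) Alkalinity to add: (124 − 57) = 67 mg/L as CaCO₃ × 76,457 L = 5123 g as CaCO₃.
(b) Equivalents: 5123 g ÷ 50 g/eq = 102.5 eq.
(b) Each mole of Na₂CO₃ supplies 2 eq, so 102.5 / 2 = 51.23 mol.
(b) Mass: 51.23 mol × 106 g/mol = 5430 g.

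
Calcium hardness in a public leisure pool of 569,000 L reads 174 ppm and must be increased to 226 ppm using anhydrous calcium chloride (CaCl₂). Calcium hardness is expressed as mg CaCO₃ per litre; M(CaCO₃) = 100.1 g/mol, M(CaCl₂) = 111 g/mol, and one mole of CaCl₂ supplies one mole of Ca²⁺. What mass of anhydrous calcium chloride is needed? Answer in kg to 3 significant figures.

Hardness to add: (226 − 174) = 52 mg/L as CaCO₃ × 569,000 L = 29,590 g as CaCO₃.
Moles of Ca²⁺ (1 mol Ca²⁺ ≡ 1 mol CaCO₃): 29,590 / 100.1 g/mol = 295.6 mol.
Mass of CaCl₂: 295.6 × 111 = 32,810 g.

32.8 kg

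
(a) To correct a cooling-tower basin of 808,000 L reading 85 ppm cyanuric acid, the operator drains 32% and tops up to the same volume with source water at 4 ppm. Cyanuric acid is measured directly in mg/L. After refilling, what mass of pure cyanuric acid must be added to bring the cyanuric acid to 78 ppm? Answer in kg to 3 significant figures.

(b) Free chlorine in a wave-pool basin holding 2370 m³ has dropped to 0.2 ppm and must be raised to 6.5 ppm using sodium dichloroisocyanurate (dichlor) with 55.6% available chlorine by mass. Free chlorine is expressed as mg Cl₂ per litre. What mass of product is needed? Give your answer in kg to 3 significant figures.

(a) 15.3 kg; (b) 26.9 kg

(a) After draining 32% and refilling: 85 × 0.68 + 4 × 0.32 = 59.08 ppm.
(a) Deficit to target: 78 − 59.08 = 18.92 mg/L.
(a) Mass: 18.92 mg/L × 808,000 L = 15,290 g cyanuric acid.

(b) Volume: 2370 m³ = 2,370,000 L.
(b) Chlorine deficit: 6.5 − 0.2 = 6.3 ppm = 6.3 mg/L as Cl₂.
(b) Cl₂ equivalent needed: 6.3 mg/L × 2,370,000 L = 14,930,000 mg = 14,930 g.
(b) Product at 55.6% available chlorine: 14,930 / 0.556 = 26,850 g.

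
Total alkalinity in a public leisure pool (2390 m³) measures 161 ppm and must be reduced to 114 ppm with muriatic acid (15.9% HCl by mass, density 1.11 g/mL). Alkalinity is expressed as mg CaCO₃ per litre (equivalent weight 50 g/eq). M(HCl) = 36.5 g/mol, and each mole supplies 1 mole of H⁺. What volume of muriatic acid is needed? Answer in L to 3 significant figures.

465 L

Volume: 2390 m³ = 2,390,000 L.
Alkalinity to neutralize: (161 − 114) = 47 mg/L as CaCO₃ × 2,390,000 L = 112,300 g as CaCO₃.
Equivalents of H⁺ required: 112,300 ÷ 50 g/eq = 2247 eq = 2247 mol HCl.
Mass of HCl: 2247 × 36.5 = 82,000 g.
Mass of 15.9% solution: 82,000 / 0.159 = 515,700 g.
Volume: 515,700 g ÷ 1.11 g/mL = 464,600 mL.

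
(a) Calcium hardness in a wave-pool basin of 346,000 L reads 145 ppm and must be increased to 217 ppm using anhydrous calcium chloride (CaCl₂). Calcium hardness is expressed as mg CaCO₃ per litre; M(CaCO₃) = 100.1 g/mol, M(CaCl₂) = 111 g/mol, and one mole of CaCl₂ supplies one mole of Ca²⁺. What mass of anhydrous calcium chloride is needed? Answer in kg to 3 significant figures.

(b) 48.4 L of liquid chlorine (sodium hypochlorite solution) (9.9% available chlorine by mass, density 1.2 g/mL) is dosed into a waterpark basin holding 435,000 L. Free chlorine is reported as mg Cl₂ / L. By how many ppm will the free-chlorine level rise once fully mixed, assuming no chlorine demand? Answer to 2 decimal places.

(a) Hardness to add: (217 − 145) = 72 mg/L as CaCO₃ × 346,000 L = 24,910 g as CaCO₃.
(a) Moles of Ca²⁺ (1 mol Ca²⁺ ≡ 1 mol CaCO₃): 24,910 / 100.1 g/mol = 248.9 mol.
(a) Mass of CaCl₂: 248.9 × 111 = 27,620 g.

(b) Mass of solution: 48.4 L × 1000 mL/L × 1.2 g/mL = 58,080 g.
(b) Available chlorine delivered: 58,080 g × 0.099 = 5750 g as Cl₂.
(b) Concentration rise: 5750 g / 435,000 L = 13.22 mg/L = 13.22 ppm.

(a) 27.6 kg; (b) 13.22 ppm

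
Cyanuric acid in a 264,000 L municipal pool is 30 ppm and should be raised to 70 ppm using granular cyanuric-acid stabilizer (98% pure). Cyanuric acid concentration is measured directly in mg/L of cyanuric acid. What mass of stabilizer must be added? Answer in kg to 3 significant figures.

10.8 kg

CYA to add: (70 − 30) = 40 mg/L × 264,000 L = 10,560 g cyanuric acid.
At 98% purity: 10,560 / 0.98 = 10,780 g product.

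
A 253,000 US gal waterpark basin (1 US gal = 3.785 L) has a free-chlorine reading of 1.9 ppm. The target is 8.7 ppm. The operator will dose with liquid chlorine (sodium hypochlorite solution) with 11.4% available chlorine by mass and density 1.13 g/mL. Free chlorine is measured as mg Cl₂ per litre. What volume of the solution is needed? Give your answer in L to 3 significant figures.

Volume: 253,000 US gal × 3.785 L/gal = 957,605 L.
Chlorine deficit: 8.7 − 1.9 = 6.8 ppm = 6.8 mg/L as Cl₂.
Cl₂ equivalent needed: 6.8 mg/L × 957,605 L = 6,512,000 mg = 6512 g.
Product at 11.4% available chlorine: 6512 / 0.114 = 57,120 g.
Volume at density 1.13 g/mL: 57,120 g ÷ 1.13 g/mL = 50,550 mL.

50.5 L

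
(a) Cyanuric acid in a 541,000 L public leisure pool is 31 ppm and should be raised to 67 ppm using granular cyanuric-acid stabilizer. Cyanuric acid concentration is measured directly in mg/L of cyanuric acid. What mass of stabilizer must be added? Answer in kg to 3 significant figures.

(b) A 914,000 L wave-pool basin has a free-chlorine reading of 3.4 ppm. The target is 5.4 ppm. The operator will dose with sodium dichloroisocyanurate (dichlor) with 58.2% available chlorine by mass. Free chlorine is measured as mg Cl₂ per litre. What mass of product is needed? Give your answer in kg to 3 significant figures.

(a) CYA to add: (67 − 31) = 36 mg/L × 541,000 L = 19,480 g cyanuric acid.

(b) Chlorine deficit: 5.4 − 3.4 = 2 ppm = 2 mg/L as Cl₂.
(b) Cl₂ equivalent needed: 2 mg/L × 914,000 L = 1,828,000 mg = 1828 g.
(b) Product at 58.2% available chlorine: 1828 / 0.582 = 3141 g.

(a) 19.5 kg; (b) 3.14 kg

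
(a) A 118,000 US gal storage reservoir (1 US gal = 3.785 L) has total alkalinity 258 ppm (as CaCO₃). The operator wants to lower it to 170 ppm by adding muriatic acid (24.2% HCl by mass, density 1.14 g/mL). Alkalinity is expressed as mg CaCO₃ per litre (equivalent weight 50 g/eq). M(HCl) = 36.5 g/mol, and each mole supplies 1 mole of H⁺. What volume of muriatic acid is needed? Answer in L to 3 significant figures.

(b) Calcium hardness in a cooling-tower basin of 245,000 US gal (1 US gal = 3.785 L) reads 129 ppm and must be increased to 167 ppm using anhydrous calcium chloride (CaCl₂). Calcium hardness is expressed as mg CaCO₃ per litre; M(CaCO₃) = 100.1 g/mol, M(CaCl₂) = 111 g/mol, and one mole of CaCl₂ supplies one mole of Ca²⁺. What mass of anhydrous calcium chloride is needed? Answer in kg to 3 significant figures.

(a) 104 L; (b) 39.1 kg

(a) Volume: 118,000 US gal × 3.785 L/gal = 446,630 L.
(a) Alkalinity to neutralize: (258 − 170) = 88 mg/L as CaCO₃ × 446,630 L = 39,300 g as CaCO₃.
(a) Equivalents of H⁺ required: 39,300 ÷ 50 g/eq = 786.1 eq = 786.1 mol HCl.
(a) Mass of HCl: 786.1 × 36.5 = 28,690 g.
(a) Mass of 24.2% solution: 28,690 / 0.242 = 118,600 g.
(a) Volume: 118,600 g ÷ 1.14 g/mL = 104,000 mL.

(b) Volume: 245,000 US gal × 3.785 L/gal = 927,325 L.
(b) Hardness to add: (167 − 129) = 38 mg/L as CaCO₃ × 927,325 L = 35,240 g as CaCO₃.
(b) Moles of Ca²⁺ (1 mol Ca²⁺ ≡ 1 mol CaCO₃): 35,240 / 100.1 g/mol = 352 mol.
(b) Mass of CaCl₂: 352 × 111 = 39,080 g.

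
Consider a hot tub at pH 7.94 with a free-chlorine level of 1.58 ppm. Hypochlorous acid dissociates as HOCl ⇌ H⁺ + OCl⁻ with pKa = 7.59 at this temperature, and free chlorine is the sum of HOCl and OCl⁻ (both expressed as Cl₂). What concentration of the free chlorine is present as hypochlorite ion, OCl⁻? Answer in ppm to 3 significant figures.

1.09 ppm

[OCl⁻]/[HOCl] = 10^(pH − pKa) = 10^(7.94 − 7.59) = 10^0.35 = 2.239.
Fraction as HOCl = 1 / (1 + 2.239) = 0.3088.
OCl⁻ = (1 − 0.3088) × 1.58 ppm = 1.092 ppm.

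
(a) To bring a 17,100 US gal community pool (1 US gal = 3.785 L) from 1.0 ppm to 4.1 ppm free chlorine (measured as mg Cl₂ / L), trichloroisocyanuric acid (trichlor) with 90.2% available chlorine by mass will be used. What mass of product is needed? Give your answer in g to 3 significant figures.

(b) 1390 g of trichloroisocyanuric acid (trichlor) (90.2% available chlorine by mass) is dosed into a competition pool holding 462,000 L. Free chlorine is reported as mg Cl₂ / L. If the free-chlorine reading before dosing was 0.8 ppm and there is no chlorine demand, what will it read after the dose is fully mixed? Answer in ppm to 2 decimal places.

(a) 222 g; (b) 3.51 ppm

(a) Volume: 17,100 US gal × 3.785 L/gal = 64,724 L.
(a) Chlorine deficit: 4.1 − 1.0 = 3.1 ppm = 3.1 mg/L as Cl₂.
(a) Cl₂ equivalent needed: 3.1 mg/L × 64,724 L = 200,600 mg = 200.6 g.
(a) Product at 90.2% available chlorine: 200.6 / 0.902 = 222.4 g.

(b) Available chlorine delivered: 1390 g × 0.902 = 1254 g as Cl₂.
(b) Concentration rise: 1254 g / 462,000 L = 2.714 mg/L = 2.71 ppm.
(b) Final FC: 0.8 + 2.71 = 3.51 ppm.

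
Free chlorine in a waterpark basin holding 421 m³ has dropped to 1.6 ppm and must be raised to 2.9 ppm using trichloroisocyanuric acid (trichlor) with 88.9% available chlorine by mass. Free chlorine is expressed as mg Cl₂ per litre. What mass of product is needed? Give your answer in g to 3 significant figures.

Volume: 421 m³ = 421,000 L.
Chlorine deficit: 2.9 − 1.6 = 1.3 ppm = 1.3 mg/L as Cl₂.
Cl₂ equivalent needed: 1.3 mg/L × 421,000 L = 547,300 mg = 547.3 g.
Product at 88.9% available chlorine: 547.3 / 0.889 = 615.6 g.

616 g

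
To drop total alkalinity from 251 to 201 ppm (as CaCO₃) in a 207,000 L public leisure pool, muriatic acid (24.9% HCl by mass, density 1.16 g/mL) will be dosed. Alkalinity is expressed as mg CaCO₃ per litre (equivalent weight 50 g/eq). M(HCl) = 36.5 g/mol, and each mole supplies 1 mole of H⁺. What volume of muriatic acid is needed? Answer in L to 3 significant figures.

26.2 L

Alkalinity to neutralize: (251 − 201) = 50 mg/L as CaCO₃ × 207,000 L = 10,350 g as CaCO₃.
Equivalents of H⁺ required: 10,350 ÷ 50 g/eq = 207 eq = 207 mol HCl.
Mass of HCl: 207 × 36.5 = 7556 g.
Mass of 24.9% solution: 7556 / 0.249 = 30,340 g.
Volume: 30,340 g ÷ 1.16 g/mL = 26,160 mL.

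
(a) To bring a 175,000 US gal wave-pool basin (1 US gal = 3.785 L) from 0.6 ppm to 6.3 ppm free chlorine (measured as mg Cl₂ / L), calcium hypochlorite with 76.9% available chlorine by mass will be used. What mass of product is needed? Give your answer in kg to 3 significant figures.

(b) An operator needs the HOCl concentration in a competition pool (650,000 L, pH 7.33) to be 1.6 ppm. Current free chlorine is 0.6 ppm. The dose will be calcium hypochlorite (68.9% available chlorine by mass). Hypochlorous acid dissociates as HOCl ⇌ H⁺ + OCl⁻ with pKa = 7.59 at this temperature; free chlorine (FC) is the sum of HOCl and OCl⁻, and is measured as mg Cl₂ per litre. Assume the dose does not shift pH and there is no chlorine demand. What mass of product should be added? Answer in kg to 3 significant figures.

(a) 4.91 kg; (b) 1.77 kg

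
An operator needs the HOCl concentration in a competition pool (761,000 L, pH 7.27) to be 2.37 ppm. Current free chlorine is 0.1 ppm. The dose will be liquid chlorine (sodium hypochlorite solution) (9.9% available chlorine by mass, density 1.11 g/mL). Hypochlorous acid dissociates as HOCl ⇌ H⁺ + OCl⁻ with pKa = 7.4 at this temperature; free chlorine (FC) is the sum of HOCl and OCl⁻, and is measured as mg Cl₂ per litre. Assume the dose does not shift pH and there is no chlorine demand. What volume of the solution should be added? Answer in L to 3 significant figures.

27.9 L

[OCl⁻]/[HOCl] = 10^(pH − pKa) = 10^(7.27 − 7.4) = 0.7413; fraction as HOCl = 1/(1 + 0.7413) = 0.5743.
Free chlorine required for 2.37 ppm HOCl: 2.37 / 0.5743 = 4.127 ppm.
FC to add: 4.127 − 0.1 = 4.027 mg/L as Cl₂.
Cl₂ equivalent: 4.027 mg/L × 761,000 L = 3064 g.
Product at 9.9% available Cl: 3064 / 0.099 = 30,950 g.
Volume: 30,950 g ÷ 1.11 g/mL = 27,890 mL.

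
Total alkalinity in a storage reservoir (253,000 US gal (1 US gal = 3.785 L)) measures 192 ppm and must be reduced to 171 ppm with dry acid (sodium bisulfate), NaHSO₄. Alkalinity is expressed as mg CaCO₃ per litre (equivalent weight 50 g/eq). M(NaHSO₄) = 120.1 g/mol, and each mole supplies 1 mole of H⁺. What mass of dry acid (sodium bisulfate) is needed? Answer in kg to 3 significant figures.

48.3 kg

Volume: 253,000 US gal × 3.785 L/gal = 957,605 L.
Alkalinity to neutralize: (192 − 171) = 21 mg/L as CaCO₃ × 957,605 L = 20,110 g as CaCO₃.
Equivalents of H⁺ required: 20,110 ÷ 50 g/eq = 402.2 eq = 402.2 mol NaHSO₄.
Mass of NaHSO₄: 402.2 × 120.1 = 48,300 g.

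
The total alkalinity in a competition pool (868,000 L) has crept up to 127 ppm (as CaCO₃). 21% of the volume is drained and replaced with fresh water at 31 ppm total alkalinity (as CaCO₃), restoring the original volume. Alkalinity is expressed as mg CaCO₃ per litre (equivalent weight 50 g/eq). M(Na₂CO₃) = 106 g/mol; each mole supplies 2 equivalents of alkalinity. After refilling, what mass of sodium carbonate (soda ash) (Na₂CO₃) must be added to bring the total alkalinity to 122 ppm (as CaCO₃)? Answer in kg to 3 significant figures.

13.9 kg

After draining 21% and refilling: 127 × 0.79 + 31 × 0.21 = 106.84 ppm.
Deficit to target: 122 − 106.84 = 15.16 mg/L.
As CaCO₃: 15.16 mg/L × 868,000 L = 13,160 g; ÷ 50 g/eq ÷ 2 = 131.6 mol Na₂CO₃.
Mass: 131.6 × 106 = 13,950 g.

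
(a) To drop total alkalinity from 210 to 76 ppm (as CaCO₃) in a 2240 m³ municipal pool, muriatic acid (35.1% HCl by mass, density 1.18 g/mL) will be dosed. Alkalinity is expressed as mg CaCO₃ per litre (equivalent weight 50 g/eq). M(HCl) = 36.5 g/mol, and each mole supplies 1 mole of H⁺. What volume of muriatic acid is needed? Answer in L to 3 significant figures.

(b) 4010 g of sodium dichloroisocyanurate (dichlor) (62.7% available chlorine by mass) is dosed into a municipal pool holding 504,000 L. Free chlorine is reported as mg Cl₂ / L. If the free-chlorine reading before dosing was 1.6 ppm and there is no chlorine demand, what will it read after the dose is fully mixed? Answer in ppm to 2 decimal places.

(a) Volume: 2240 m³ = 2,240,000 L.
(a) Alkalinity to neutralize: (210 − 76) = 134 mg/L as CaCO₃ × 2,240,000 L = 300,200 g as CaCO₃.
(a) Equivalents of H⁺ required: 300,200 ÷ 50 g/eq = 6003 eq = 6003 mol HCl.
(a) Mass of HCl: 6003 × 36.5 = 219,100 g.
(a) Mass of 35.1% solution: 219,100 / 0.351 = 624,300 g.
(a) Volume: 624,300 g ÷ 1.18 g/mL = 529,000 mL.

(b) Available chlorine delivered: 4010 g × 0.627 = 2514 g as Cl₂.
(b) Concentration rise: 2514 g / 504,000 L = 4.989 mg/L = 4.99 ppm.
(b) Final FC: 1.6 + 4.99 = 6.59 ppm.

(a) 529 L; (b) 6.59 ppm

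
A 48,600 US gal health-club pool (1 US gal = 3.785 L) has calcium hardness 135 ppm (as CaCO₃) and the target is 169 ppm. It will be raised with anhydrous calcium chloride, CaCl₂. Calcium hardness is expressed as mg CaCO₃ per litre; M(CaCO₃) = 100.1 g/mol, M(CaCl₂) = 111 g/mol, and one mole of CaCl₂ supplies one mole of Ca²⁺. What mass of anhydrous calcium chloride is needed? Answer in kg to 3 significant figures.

6.94 kg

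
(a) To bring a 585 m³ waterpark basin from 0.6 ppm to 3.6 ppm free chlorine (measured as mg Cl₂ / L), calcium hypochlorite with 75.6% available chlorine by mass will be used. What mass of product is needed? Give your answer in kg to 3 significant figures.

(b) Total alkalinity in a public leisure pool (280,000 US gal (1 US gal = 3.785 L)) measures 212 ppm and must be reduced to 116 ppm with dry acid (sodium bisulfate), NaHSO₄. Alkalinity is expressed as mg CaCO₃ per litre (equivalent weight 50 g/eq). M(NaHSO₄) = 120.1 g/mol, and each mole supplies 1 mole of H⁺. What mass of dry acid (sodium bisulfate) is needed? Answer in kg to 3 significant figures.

(a) 2.32 kg; (b) 244 kg

(a) Volume: 585 m³ = 585,000 L.
(a) Chlorine deficit: 3.6 − 0.6 = 3 ppm = 3 mg/L as Cl₂.
(a) Cl₂ equivalent needed: 3 mg/L × 585,000 L = 1,755,000 mg = 1755 g.
(a) Product at 75.6% available chlorine: 1755 / 0.756 = 2321 g.

(b) Volume: 280,000 US gal × 3.785 L/gal = 1,059,800 L.
(b) Alkalinity to neutralize: (212 − 116) = 96 mg/L as CaCO₃ × 1,059,800 L = 101,700 g as CaCO₃.
(b) Equivalents of H⁺ required: 101,700 ÷ 50 g/eq = 2035 eq = 2035 mol NaHSO₄.
(b) Mass of NaHSO₄: 2035 × 120.1 = 244,400 g.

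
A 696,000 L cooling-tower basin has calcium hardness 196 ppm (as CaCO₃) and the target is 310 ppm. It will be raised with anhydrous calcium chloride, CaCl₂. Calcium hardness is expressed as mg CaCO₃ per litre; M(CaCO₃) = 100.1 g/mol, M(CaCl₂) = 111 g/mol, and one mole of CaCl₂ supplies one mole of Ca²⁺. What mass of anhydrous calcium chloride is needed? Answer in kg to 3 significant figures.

Hardness to add: (310 − 196) = 114 mg/L as CaCO₃ × 696,000 L = 79,340 g as CaCO₃.
Moles of Ca²⁺ (1 mol Ca²⁺ ≡ 1 mol CaCO₃): 79,340 / 100.1 g/mol = 792.6 mol.
Mass of CaCl₂: 792.6 × 111 = 87,980 g.

88.0 kg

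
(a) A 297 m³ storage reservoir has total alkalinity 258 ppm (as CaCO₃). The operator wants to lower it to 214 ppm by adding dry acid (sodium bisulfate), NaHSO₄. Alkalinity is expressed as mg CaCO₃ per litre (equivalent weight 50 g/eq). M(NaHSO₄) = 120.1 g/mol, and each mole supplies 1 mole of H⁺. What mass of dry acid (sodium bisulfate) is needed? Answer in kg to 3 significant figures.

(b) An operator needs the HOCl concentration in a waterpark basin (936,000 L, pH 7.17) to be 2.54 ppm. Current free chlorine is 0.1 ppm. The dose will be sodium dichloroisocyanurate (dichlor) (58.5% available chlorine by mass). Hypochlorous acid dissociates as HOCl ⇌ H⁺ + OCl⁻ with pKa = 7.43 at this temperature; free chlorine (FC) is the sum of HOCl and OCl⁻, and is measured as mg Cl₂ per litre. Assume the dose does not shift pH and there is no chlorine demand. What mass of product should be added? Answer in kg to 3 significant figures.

(a) Volume: 297 m³ = 297,000 L.
(a) Alkalinity to neutralize: (258 − 214) = 44 mg/L as CaCO₃ × 297,000 L = 13,070 g as CaCO₃.
(a) Equivalents of H⁺ required: 13,070 ÷ 50 g/eq = 261.4 eq = 261.4 mol NaHSO₄.
(a) Mass of NaHSO₄: 261.4 × 120.1 = 31,390 g.

(b) [OCl⁻]/[HOCl] = 10^(pH − pKa) = 10^(7.17 − 7.43) = 0.5495; fraction as HOCl = 1/(1 + 0.5495) = 0.6454.
(b) Free chlorine required for 2.54 ppm HOCl: 2.54 / 0.6454 = 3.936 ppm.
(b) FC to add: 3.936 − 0.1 = 3.836 mg/L as Cl₂.
(b) Cl₂ equivalent: 3.836 mg/L × 936,000 L = 3590 g.
(b) Product at 58.5% available Cl: 3590 / 0.585 = 6137 g.

(a) 31.4 kg; (b) 6.14 kg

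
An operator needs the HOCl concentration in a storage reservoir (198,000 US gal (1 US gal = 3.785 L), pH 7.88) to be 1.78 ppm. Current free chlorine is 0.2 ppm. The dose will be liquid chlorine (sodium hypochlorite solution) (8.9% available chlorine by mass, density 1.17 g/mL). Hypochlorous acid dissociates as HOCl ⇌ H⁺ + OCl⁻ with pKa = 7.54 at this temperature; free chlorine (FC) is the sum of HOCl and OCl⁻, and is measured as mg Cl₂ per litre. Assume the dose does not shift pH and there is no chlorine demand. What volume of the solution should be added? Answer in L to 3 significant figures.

Volume: 198,000 US gal × 3.785 L/gal = 749,430 L.
[OCl⁻]/[HOCl] = 10^(pH − pKa) = 10^(7.88 − 7.54) = 2.188; fraction as HOCl = 1/(1 + 2.188) = 0.3137.
Free chlorine required for 1.78 ppm HOCl: 1.78 / 0.3137 = 5.674 ppm.
FC to add: 5.674 − 0.2 = 5.474 mg/L as Cl₂.
Cl₂ equivalent: 5.474 mg/L × 749,430 L = 4103 g.
Product at 8.9% available Cl: 4103 / 0.089 = 46,100 g.
Volume: 46,100 g ÷ 1.17 g/mL = 39,400 mL.

39.4 L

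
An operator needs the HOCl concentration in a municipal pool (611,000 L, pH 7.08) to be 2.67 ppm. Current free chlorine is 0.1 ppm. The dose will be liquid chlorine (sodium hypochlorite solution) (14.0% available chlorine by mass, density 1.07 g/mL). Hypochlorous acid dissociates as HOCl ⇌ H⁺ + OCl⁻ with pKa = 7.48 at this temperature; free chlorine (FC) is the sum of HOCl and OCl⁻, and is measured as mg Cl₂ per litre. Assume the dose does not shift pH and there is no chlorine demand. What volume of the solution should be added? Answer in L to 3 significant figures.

14.8 L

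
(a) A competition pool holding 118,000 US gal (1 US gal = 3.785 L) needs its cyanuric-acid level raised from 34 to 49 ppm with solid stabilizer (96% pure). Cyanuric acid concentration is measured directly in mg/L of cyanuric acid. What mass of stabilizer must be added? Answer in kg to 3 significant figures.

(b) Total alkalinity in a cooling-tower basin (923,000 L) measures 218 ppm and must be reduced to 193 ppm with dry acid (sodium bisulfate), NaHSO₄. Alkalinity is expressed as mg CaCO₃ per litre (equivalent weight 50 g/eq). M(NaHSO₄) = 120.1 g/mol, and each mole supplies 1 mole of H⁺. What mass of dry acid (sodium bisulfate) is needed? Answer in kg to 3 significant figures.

(a) Volume: 118,000 US gal × 3.785 L/gal = 446,630 L.
(a) CYA to add: (49 − 34) = 15 mg/L × 446,630 L = 6699 g cyanuric acid.
(a) At 96% purity: 6699 / 0.96 = 6979 g product.

(b) Alkalinity to neutralize: (218 − 193) = 25 mg/L as CaCO₃ × 923,000 L = 23,080 g as CaCO₃.
(b) Equivalents of H⁺ required: 23,080 ÷ 50 g/eq = 461.5 eq = 461.5 mol NaHSO₄.
(b) Mass of NaHSO₄: 461.5 × 120.1 = 55,430 g.

(a) 6.98 kg; (b) 55.4 kg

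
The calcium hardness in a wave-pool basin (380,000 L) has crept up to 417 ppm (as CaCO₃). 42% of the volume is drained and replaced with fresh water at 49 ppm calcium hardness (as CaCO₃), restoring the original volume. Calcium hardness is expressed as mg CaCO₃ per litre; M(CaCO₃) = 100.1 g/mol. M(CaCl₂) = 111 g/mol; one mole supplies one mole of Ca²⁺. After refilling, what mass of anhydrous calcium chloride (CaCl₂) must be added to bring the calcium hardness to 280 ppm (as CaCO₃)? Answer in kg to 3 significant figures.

After draining 42% and refilling: 417 × 0.58 + 49 × 0.42 = 262.44 ppm.
Deficit to target: 280 − 262.44 = 17.56 mg/L.
As CaCO₃: 17.56 mg/L × 380,000 L = 6673 g; ÷ 100.1 = 66.66 mol Ca²⁺.
Mass: 66.66 × 111 = 7399 g.

7.40 kg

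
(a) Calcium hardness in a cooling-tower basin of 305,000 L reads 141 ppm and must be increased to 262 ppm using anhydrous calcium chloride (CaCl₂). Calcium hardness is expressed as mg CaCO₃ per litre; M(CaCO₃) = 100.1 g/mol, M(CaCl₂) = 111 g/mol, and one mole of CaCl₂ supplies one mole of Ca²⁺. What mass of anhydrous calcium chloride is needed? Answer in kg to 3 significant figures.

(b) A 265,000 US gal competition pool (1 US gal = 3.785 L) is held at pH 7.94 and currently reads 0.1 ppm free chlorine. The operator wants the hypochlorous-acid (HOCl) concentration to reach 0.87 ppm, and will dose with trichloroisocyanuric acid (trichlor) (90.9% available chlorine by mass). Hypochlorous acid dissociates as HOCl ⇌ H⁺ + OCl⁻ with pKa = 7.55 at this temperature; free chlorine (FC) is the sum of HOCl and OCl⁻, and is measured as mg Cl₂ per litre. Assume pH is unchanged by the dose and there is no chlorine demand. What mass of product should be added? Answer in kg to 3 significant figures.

(a) Hardness to add: (262 − 141) = 121 mg/L as CaCO₃ × 305,000 L = 36,900 g as CaCO₃.
(a) Moles of Ca²⁺ (1 mol Ca²⁺ ≡ 1 mol CaCO₃): 36,900 / 100.1 g/mol = 368.7 mol.
(a) Mass of CaCl₂: 368.7 × 111 = 40,920 g.

(b) Volume: 265,000 US gal × 3.785 L/gal = 1,003,025 L.
(b) [OCl⁻]/[HOCl] = 10^(pH − pKa) = 10^(7.94 − 7.55) = 2.455; fraction as HOCl = 1/(1 + 2.455) = 0.2895.
(b) Free chlorine required for 0.87 ppm HOCl: 0.87 / 0.2895 = 3.006 ppm.
(b) FC to add: 3.006 − 0.1 = 2.906 mg/L as Cl₂.
(b) Cl₂ equivalent: 2.906 mg/L × 1,003,025 L = 2914 g.
(b) Product at 90.9% available Cl: 2914 / 0.909 = 3206 g.

(a) 40.9 kg; (b) 3.21 kg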